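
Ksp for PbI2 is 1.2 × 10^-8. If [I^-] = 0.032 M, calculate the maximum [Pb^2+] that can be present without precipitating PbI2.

PbI2(s) ⇌ Pb^2+ + 2 I^-
Ksp = [Pb^2+][I^-]^2
Precipitation begins when Q = Ksp. With [I^-] = 0.032 M:
1.2 × 10^-8 = (0.032)^2 × [Pb^2+]
[Pb^2+] = (1.2 × 10^-8 / 1.02 × 10^-3) = 1.2 x 10^-5 M

[Pb^2+] = 1.2 × 10^-5 M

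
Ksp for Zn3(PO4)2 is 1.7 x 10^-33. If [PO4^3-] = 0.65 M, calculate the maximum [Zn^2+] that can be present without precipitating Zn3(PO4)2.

[Zn^2+] = 1.6e-11 M

Zn3(PO4)2(s) ⇌ 3 Zn^2+ + 2 PO4^3-
Ksp = [Zn^2+]^3[PO4^3-]^2
Precipitation begins when Q = Ksp. With [PO4^3-] = 0.65 M:
1.7 x 10^-33 = (0.65)^2 × [Zn^2+]^3
[Zn^2+] = (1.7 x 10^-33 / 4.23 × 10^-1)^(1/3) = 1.6 × 10^-11 M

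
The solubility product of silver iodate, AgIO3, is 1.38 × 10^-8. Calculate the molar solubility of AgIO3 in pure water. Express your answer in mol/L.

1.17 x 10^-4 M

AgIO3(s) ⇌ Ag^+ + IO3^-
Ksp = [Ag^+][IO3^-]
Let s = molar solubility. Then [Ag^+] = s and [IO3^-] = s.
Ksp = s × s = s^2
s = √(1.38 × 10^-8) = 1.17 × 10^-4 M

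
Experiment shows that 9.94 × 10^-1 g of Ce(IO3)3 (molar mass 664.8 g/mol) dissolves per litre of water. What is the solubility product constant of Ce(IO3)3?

Molar solubility s = (9.94 × 10^-1 g/L) / (664.8 g/mol) = 1.495 × 10^-3 M.
Ce(IO3)3(s) <=> Ce^3+ + 3 IO3^-
If s mol/L of Ce(IO3)3 dissolves, [Ce^3+] = s and [IO3^-] = 3s.
Ksp = [Ce^3+][IO3^-]^3
Substituting: Ksp = s(3s)^3 = 27s^4
Ksp = 27 × (1.495 × 10^-3)^4 = 1.35 × 10^-10

Ksp ≈ 1.35e-10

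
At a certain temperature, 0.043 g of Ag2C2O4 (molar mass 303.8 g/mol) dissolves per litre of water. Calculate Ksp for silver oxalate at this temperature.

Molar solubility s = (4.3 x 10^-2 g/L) / (303.8 g/mol) = 1.42 × 10^-4 M.
Ag2C2O4(s) ⇌ 2 Ag^+(aq) + C2O4^2-(aq)
If s mol/L of Ag2C2O4 dissolves, [Ag^+] = 2s and [C2O4^2-] = s.
Ksp = [Ag^+]^2[C2O4^2-]
Substituting: Ksp = (2s)^2s = 4s^3
With s = 1.42 × 10^-4: Ksp = 1.1 × 10^-11

1.1e-11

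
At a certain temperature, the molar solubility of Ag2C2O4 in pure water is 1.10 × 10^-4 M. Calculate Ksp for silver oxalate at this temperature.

Ag2C2O4(s) ⇌ 2 Ag^+ + C2O4^2-
If s mol/L of Ag2C2O4 dissolves, [Ag^+] = 2s and [C2O4^2-] = s.
Ksp = [Ag^+]^2[C2O4^2-]
Ksp = (2s)^2s = 4s^3
Ksp = 4 × (1.10 × 10^-4)^3 = 5.32 × 10^-12

5.32 x 10^-12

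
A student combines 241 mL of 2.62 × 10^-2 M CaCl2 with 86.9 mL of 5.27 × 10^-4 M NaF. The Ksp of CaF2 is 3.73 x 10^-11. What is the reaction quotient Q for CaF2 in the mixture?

Total volume = 241 + 86.9 = 327.9 mL.
[Ca^2+] = 2.62 × 10^-2 × (241/327.9) = 1.926 x 10^-2 M
[F^-] = 5.27 × 10^-4 × (86.9/327.9) = 1.397 × 10^-4 M
CaF2(s) ⇌ Ca^2+ + 2 F^-, so Q = [Ca^2+][F^-]^2
Q = (1.926 × 10^-2)(1.397 x 10^-4)^2 = 3.76 × 10^-10
Q > Ksp, so CaF2 will precipitate.

3.76e-10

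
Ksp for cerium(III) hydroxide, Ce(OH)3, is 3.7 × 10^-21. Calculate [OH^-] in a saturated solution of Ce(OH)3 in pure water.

Ce(OH)3(s) <=> Ce^3+(aq) + 3 OH^-(aq)
Ksp = [Ce^3+][OH^-]^3
Let s = molar solubility. Then [Ce^3+] = s and [OH^-] = 3s.
So Ksp = s × (3s)^3 = 27s^4
s = (3.7 × 10^-21 / 27)^(1/4) = 3.42 x 10^-6 M
[OH^-] = 3s = 1.0 x 10^-5 M

[OH^-] = 1.0e-5 M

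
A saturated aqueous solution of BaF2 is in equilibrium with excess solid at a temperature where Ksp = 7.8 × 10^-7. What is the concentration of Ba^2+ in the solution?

BaF2(s) ⇌ Ba^2+(aq) + 2 F^-(aq)
Ksp = [Ba^2+][F^-]^2
For each mole of BaF2 that dissolves: [Ba^2+] = s, [F^-] = 2s.
Ksp = s(2s)^2 = 4s^3
s = (7.8 × 10^-7 / 4)^(1/3) = 5.80 × 10^-3 M
[Ba^2+] = s = 5.8 × 10^-3 M

[Ba^2+] = 5.8e-3 M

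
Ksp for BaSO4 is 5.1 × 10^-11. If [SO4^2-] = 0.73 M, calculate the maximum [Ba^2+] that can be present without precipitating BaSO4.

[Ba^2+] = 7.0 × 10^-11 M

BaSO4(s) ⇌ Ba^2+(aq) + SO4^2-(aq)
Ksp = [Ba^2+][SO4^2-]
Precipitation begins when Q = Ksp. With [SO4^2-] = 0.73 M:
5.1 × 10^-11 = (0.73) × [Ba^2+]
[Ba^2+] = (5.1 × 10^-11 / 7.3 × 10^-1) = 7.0 × 10^-11 M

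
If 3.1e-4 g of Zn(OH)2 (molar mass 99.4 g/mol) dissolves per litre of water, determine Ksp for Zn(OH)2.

Molar solubility s = (3.1 x 10^-4 g/L) / (99.4 g/mol) = 3.12 x 10^-6 M.
Zn(OH)2(s) <=> Zn^2+ + 2 OH^-
If s mol/L of Zn(OH)2 dissolves, [Zn^2+] = s and [OH^-] = 2s.
Ksp = [Zn^2+][OH^-]^2
So Ksp = s × (2s)^2 = 4s^3
With s = 3.12 × 10^-6: Ksp = 1.2 x 10^-16

1.2 x 10^-16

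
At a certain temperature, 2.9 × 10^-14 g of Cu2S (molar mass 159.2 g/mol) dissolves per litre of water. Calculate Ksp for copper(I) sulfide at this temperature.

Molar solubility s = (2.9 × 10^-14 g/L) / (159.2 g/mol) = 1.82 × 10^-16 M.
Cu2S(s) ⇌ 2 Cu^+ + S^2-
If s mol/L of Cu2S dissolves, [Cu^+] = 2s and [S^2-] = s.
Ksp = [Cu^+]^2[S^2-]
Substituting: Ksp = (2s)^2s = 4s^3
With s = 1.82 x 10^-16: Ksp = 2.4 x 10^-47

2.4e-47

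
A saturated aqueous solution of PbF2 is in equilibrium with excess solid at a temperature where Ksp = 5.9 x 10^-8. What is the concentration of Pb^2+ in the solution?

[Pb^2+] = 2.5 × 10^-3 M

PbF2(s) <=> Pb^2+ + 2 F^-
Ksp = [Pb^2+][F^-]^2
Let s = molar solubility. Then [Pb^2+] = s and [F^-] = 2s.
Substituting: Ksp = s(2s)^2 = 4s^3
s^3 = 5.9 x 10^-8 / 4, so s = 2.45 x 10^-3 M
[Pb^2+] = s = 2.5 x 10^-3 M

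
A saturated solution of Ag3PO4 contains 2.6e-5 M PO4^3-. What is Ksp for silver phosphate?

Ag3PO4(s) ⇌ 3 Ag^+ + PO4^3-
Stoichiometry gives [Ag^+] = (3/1)[PO4^3-] = 7.80 × 10^-5 M.
Ksp = [Ag^+]^3[PO4^3-]
Ksp = (7.80 × 10^-5)^3 × 2.6 x 10^-5 = 1.2 x 10^-17

1.2 × 10^-17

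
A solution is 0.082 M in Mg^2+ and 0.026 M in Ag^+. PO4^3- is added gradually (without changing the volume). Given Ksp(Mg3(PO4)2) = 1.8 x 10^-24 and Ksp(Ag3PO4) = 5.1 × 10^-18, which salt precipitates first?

Each salt begins to precipitate when Q = Ksp, i.e. when [PO4^3-] reaches its threshold.
For Mg3(PO4)2: 1.8 x 10^-24 = (0.082)^3 × [PO4^3-]^2  ⇒  [PO4^3-] = 5.7 x 10^-11 M.
For Ag3PO4: 5.1 × 10^-18 = (0.026)^3 × [PO4^3-]  ⇒  [PO4^3-] = 2.9 × 10^-13 M.
The salt with the lower threshold [PO4^3-] precipitates first: Ag3PO4.

Ag3PO4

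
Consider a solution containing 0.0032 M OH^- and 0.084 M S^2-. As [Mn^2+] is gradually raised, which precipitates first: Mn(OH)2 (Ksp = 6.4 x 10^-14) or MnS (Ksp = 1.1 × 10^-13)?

Precipitation of each salt starts when its ion product equals its Ksp.
For Mn(OH)2: 6.4 x 10^-14 = (0.0032)^2 × [Mn^2+]  ⇒  [Mn^2+] = 6.3 × 10^-9 M.
For MnS: 1.1 × 10^-13 = 0.084 × [Mn^2+]  ⇒  [Mn^2+] = 1.3 × 10^-12 M.
The salt with the lower threshold [Mn^2+] precipitates first: MnS.

MnS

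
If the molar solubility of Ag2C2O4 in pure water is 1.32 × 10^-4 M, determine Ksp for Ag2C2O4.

Ag2C2O4(s) ⇌ 2 Ag^+(aq) + C2O4^2-(aq)
For each mole of Ag2C2O4 that dissolves: [Ag^+] = 2s, [C2O4^2-] = s.
Ksp = [Ag^+]^2[C2O4^2-]
So Ksp = (2s)^2 × s = 4s^3
Ksp = 4 × (1.32 × 10^-4)^3 = 9.20 × 10^-12

9.20e-12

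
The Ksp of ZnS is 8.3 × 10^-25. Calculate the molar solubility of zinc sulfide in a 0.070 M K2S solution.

ZnS(s) ⇌ Zn^2+ + S^2-
Ksp = [Zn^2+][S^2-]
Let s = moles of ZnS that dissolve per litre. [Zn^2+] = s, [S^2-] = 0.070 + s ≈ 0.070 (Ksp is small, so little additional dissolves).
Ksp ≈ s × 0.070
s = 1.2 x 10^-23 M
Check: s = 1.2 x 10^-23 ≪ 0.070, so the approximation is valid.

s ≈ 1.2 × 10^-23 M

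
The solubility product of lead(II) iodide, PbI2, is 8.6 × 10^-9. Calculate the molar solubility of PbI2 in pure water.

s = 1.3e-3 M

PbI2(s) ⇌ Pb^2+(aq) + 2 I^-(aq)
Ksp = [Pb^2+][I^-]^2
Let s = molar solubility. Then [Pb^2+] = s and [I^-] = 2s.
Ksp = s(2s)^2 = 4s^3
s = (8.6 × 10^-9 / 4)^(1/3) = 1.3 × 10^-3 M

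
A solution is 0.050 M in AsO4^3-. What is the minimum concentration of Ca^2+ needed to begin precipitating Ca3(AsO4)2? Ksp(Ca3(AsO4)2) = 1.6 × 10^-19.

Ca3(AsO4)2(s) ⇌ 3 Ca^2+(aq) + 2 AsO4^3-(aq)
Ksp = [Ca^2+]^3[AsO4^3-]^2
Precipitation begins when Q = Ksp. With [AsO4^3-] = 0.050 M:
1.6 × 10^-19 = (0.050)^2 × [Ca^2+]^3
[Ca^2+] = (1.6 × 10^-19 / 2.50 x 10^-3)^(1/3) = 4.0 × 10^-6 M

[Ca^2+] = 4.0 × 10^-6 M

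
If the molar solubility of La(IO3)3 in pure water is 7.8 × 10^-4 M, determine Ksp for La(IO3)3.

La(IO3)3(s) <=> La^3+(aq) + 3 IO3^-(aq)
Let s = molar solubility. Then [La^3+] = s and [IO3^-] = 3s.
Ksp = [La^3+][IO3^-]^3
So Ksp = s × (3s)^3 = 27s^4
With s = 7.8 x 10^-4: Ksp = 1.0 × 10^-11

1.0e-11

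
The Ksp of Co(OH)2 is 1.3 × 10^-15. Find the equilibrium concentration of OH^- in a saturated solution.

Co(OH)2(s) ⇌ Co^2+(aq) + 2 OH^-(aq)
Ksp = [Co^2+][OH^-]^2
For each mole of Co(OH)2 that dissolves: [Co^2+] = s, [OH^-] = 2s.
Substituting: Ksp = s(2s)^2 = 4s^3
s^3 = 1.3 × 10^-15 / 4, so s = 6.88 × 10^-6 M
[OH^-] = 2s = 1.4 × 10^-5 M

1.4 x 10^-5 M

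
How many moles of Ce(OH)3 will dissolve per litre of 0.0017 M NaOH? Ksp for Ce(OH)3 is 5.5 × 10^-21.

s ≈ 1.1e-12 M

Ce(OH)3(s) <=> Ce^3+(aq) + 3 OH^-(aq)
Ksp = [Ce^3+][OH^-]^3
Let s be the molar solubility in this solution. [Ce^3+] = s, [OH^-] = 0.0017 + 3s ≈ 0.0017 (Ksp is small, so little additional dissolves).
Ksp ≈ s × (0.0017)^3
s = 1.1 × 10^-12 M
Check: 3s = 3.4 x 10^-12 ≪ 0.0017, so the approximation is valid.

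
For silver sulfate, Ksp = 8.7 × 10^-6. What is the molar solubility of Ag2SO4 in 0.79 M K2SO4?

s ≈ 1.7e-3 M

Ag2SO4(s) ⇌ 2 Ag^+(aq) + SO4^2-(aq)
Ksp = [Ag^+]^2[SO4^2-]
If s mol/L dissolves here, [Ag^+] = 2s, [SO4^2-] = 0.79 + s ≈ 0.79 (since SO4^2- from K2SO4 dominates).
Ksp ≈ (2s)^2 × 0.79
s = 1.7 × 10^-3 M
Check: s = 1.7 × 10^-3 ≪ 0.79, so the approximation is valid.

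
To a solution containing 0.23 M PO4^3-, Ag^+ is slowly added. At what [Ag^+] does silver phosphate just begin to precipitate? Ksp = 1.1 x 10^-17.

Ag3PO4(s) <=> 3 Ag^+(aq) + PO4^3-(aq)
Ksp = [Ag^+]^3[PO4^3-]
Precipitation begins when Q = Ksp. With [PO4^3-] = 0.23 M:
1.1 x 10^-17 = (0.23) × [Ag^+]^3
[Ag^+] = (1.1 x 10^-17 / 2.3 × 10^-1)^(1/3) = 3.6 × 10^-6 M

3.6 x 10^-6 M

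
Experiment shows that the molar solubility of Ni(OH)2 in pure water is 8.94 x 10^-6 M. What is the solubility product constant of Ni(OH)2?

Ksp ≈ 2.86 × 10^-15

Ni(OH)2(s) <=> Ni^2+(aq) + 2 OH^-(aq)
If s mol/L of Ni(OH)2 dissolves, [Ni^2+] = s and [OH^-] = 2s.
Ksp = [Ni^2+][OH^-]^2
So Ksp = s × (2s)^2 = 4s^3
With s = 8.94 × 10^-6: Ksp = 2.86 × 10^-15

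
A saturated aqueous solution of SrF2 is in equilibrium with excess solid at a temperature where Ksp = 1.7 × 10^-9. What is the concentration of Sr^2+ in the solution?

7.5 x 10^-4 M

SrF2(s) ⇌ Sr^2+(aq) + 2 F^-(aq)
Ksp = [Sr^2+][F^-]^2
With molar solubility s: [Sr^2+] = s, [F^-] = 2s.
So Ksp = s × (2s)^2 = 4s^3
s = (1.7 × 10^-9 / 4)^(1/3) = 7.52 x 10^-4 M
[Sr^2+] = s = 7.5 x 10^-4 M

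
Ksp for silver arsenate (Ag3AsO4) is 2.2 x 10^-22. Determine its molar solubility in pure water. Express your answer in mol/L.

s = 1.7e-6 M

Ag3AsO4(s) ⇌ 3 Ag^+ + AsO4^3-
Ksp = [Ag^+]^3[AsO4^3-]
For each mole of Ag3AsO4 that dissolves: [Ag^+] = 3s, [AsO4^3-] = s.
Substituting: Ksp = (3s)^3s = 27s^4
s^4 = 2.2 x 10^-22 / 27, so s = 1.7 × 10^-6 M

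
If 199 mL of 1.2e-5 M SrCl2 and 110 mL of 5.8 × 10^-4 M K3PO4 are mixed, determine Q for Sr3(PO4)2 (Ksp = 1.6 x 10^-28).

2.0e-23

Total volume = 199 + 110 = 309 mL.
[Sr^2+] = 1.2 × 10^-5 × (199/309) = 7.73 × 10^-6 M
[PO4^3-] = 5.8 x 10^-4 × (110/309) = 2.06 × 10^-4 M
Sr3(PO4)2(s) ⇌ 3 Sr^2+ + 2 PO4^3-, so Q = [Sr^2+]^3[PO4^3-]^2
Q = (7.73 × 10^-6)^3(2.06 x 10^-4)^2 = 2.0 x 10^-23
Q > Ksp, so Sr3(PO4)2 will precipitate.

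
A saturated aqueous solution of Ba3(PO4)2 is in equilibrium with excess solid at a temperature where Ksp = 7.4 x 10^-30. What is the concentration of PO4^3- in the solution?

Ba3(PO4)2(s) ⇌ 3 Ba^2+(aq) + 2 PO4^3-(aq)
Ksp = [Ba^2+]^3[PO4^3-]^2
Let s = molar solubility. Then [Ba^2+] = 3s and [PO4^3-] = 2s.
So Ksp = (3s)^3 × (2s)^2 = 108s^5
Solving, s = (7.4 x 10^-30/108)^(1/5) = 5.85 × 10^-7 M
[PO4^3-] = 2s = 1.2 x 10^-6 M

[PO4^3-] ≈ 1.2 x 10^-6 M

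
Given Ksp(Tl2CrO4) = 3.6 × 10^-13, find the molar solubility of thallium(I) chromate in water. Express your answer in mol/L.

Tl2CrO4(s) <=> 2 Tl^+ + CrO4^2-
Ksp = [Tl^+]^2[CrO4^2-]
Let s = molar solubility. Then [Tl^+] = 2s and [CrO4^2-] = s.
Ksp = (2s)^2s = 4s^3
s^3 = 3.6 × 10^-13 / 4, so s = 4.5 x 10^-5 M

4.5e-5 M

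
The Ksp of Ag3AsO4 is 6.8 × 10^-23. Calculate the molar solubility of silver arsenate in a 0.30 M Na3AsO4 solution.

Ag3AsO4(s) <=> 3 Ag^+ + AsO4^3-
Ksp = [Ag^+]^3[AsO4^3-]
If s mol/L dissolves here, [Ag^+] = 3s, [AsO4^3-] = 0.30 + s ≈ 0.30 (Ksp is small, so little additional dissolves).
Ksp ≈ (3s)^3 × 0.30
s = 2.0 × 10^-8 M
Check: s = 2.0 x 10^-8 ≪ 0.30, so the approximation is valid.

s = 2.0 × 10^-8 M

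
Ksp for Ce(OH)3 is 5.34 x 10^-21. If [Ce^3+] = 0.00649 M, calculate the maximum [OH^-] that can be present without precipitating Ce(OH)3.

Ce(OH)3(s) ⇌ Ce^3+(aq) + 3 OH^-(aq)
Ksp = [Ce^3+][OH^-]^3
Precipitation begins when Q = Ksp. With [Ce^3+] = 0.00649 M:
5.34 x 10^-21 = (0.00649) × [OH^-]^3
[OH^-] = (5.34 x 10^-21 / 6.49 × 10^-3)^(1/3) = 9.37 × 10^-7 M

[OH^-] ≈ 9.37e-7 M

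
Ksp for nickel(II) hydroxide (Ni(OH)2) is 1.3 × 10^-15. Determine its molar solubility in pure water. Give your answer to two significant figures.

6.9 × 10^-6 M

Ni(OH)2(s) <=> Ni^2+(aq) + 2 OH^-(aq)
Ksp = [Ni^2+][OH^-]^2
Let s = molar solubility. Then [Ni^2+] = s and [OH^-] = 2s.
Substituting: Ksp = s(2s)^2 = 4s^3
Solving, s = (1.3 × 10^-15/4)^(1/3) = 6.9 × 10^-6 M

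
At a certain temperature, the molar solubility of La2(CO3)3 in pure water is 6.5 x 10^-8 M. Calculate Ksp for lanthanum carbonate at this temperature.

La2(CO3)3(s) <=> 2 La^3+(aq) + 3 CO3^2-(aq)
If s mol/L of La2(CO3)3 dissolves, [La^3+] = 2s and [CO3^2-] = 3s.
Ksp = [La^3+]^2[CO3^2-]^3
Ksp = (2s)^2(3s)^3 = 108s^5
With s = 6.5 × 10^-8: Ksp = 1.3 × 10^-34

Ksp = 1.3 x 10^-34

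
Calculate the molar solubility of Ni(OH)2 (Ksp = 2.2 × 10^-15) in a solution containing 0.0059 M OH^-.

6.3e-11 M

Ni(OH)2(s) <=> Ni^2+ + 2 OH^-
Ksp = [Ni^2+][OH^-]^2
Let s = moles of Ni(OH)2 that dissolve per litre. [Ni^2+] = s, [OH^-] = 0.0059 + 2s ≈ 0.0059 (common-ion effect: OH^- is already 0.0059 M).
Ksp ≈ s × (0.0059)^2
s = 6.3 x 10^-11 M
Check: 2s = 1.3 x 10^-10 ≪ 0.0059, so the approximation is valid.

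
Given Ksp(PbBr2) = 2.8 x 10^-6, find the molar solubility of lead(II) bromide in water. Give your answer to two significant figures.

s ≈ 8.9e-3 M

PbBr2(s) ⇌ Pb^2+(aq) + 2 Br^-(aq)
Ksp = [Pb^2+][Br^-]^2
Let s = molar solubility. Then [Pb^2+] = s and [Br^-] = 2s.
Ksp = s(2s)^2 = 4s^3
s^3 = 2.8 x 10^-6 / 4, so s = 8.9 × 10^-3 M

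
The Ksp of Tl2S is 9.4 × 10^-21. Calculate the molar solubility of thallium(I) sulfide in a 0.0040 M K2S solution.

Tl2S(s) <=> 2 Tl^+ + S^2-
Ksp = [Tl^+]^2[S^2-]
If s mol/L dissolves here, [Tl^+] = 2s, [S^2-] = 0.0040 + s ≈ 0.0040 (common-ion effect: S^2- is already 0.0040 M).
Ksp ≈ (2s)^2 × 0.0040
s = 7.7 × 10^-10 M
Check: s = 7.7 × 10^-10 ≪ 0.0040, so the approximation is valid.

s ≈ 7.7e-10 M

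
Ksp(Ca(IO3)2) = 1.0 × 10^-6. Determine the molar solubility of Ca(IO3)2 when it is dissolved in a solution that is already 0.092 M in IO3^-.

1.2e-4 M

Ca(IO3)2(s) <=> Ca^2+ + 2 IO3^-
Ksp = [Ca^2+][IO3^-]^2
If s mol/L dissolves here, [Ca^2+] = s, [IO3^-] = 0.092 + 2s ≈ 0.092 (common-ion effect: IO3^- is already 0.092 M).
Ksp ≈ s × (0.092)^2
s = 1.2 × 10^-4 M
Check: 2s = 2.4 × 10^-4 ≪ 0.092, so the approximation is valid.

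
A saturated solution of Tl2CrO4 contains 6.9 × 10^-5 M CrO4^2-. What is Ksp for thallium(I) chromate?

Tl2CrO4(s) <=> 2 Tl^+(aq) + CrO4^2-(aq)
Stoichiometry gives [Tl^+] = (2/1)[CrO4^2-] = 1.38 × 10^-4 M.
Ksp = [Tl^+]^2[CrO4^2-]
Ksp = (1.38 × 10^-4)^2 × 6.9 × 10^-5 = 1.3 × 10^-12

Ksp ≈ 1.3e-12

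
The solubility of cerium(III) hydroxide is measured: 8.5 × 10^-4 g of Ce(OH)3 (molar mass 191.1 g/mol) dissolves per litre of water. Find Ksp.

Molar solubility s = (8.5 × 10^-4 g/L) / (191.1 g/mol) = 4.45 x 10^-6 M.
Ce(OH)3(s) ⇌ Ce^3+(aq) + 3 OH^-(aq)
If s mol/L of Ce(OH)3 dissolves, [Ce^3+] = s and [OH^-] = 3s.
Ksp = [Ce^3+][OH^-]^3
So Ksp = s × (3s)^3 = 27s^4
Ksp = 27 × (4.45 × 10^-6)^4 = 1.1 × 10^-20

Ksp = 1.1 × 10^-20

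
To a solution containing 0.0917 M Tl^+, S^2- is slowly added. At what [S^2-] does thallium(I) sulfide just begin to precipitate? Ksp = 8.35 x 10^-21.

Tl2S(s) ⇌ 2 Tl^+ + S^2-
Ksp = [Tl^+]^2[S^2-]
Precipitation begins when Q = Ksp. With [Tl^+] = 0.0917 M:
8.35 x 10^-21 = (0.0917)^2 × [S^2-]
[S^2-] = (8.35 x 10^-21 / 8.409 × 10^-3) = 9.93 × 10^-19 M

[S^2-] = 9.93 x 10^-19 M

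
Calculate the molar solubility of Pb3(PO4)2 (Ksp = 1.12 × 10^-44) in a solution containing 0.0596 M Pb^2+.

3.64 x 10^-21 M

Pb3(PO4)2(s) <=> 3 Pb^2+ + 2 PO4^3-
Ksp = [Pb^2+]^3[PO4^3-]^2
Let s = moles of Pb3(PO4)2 that dissolve per litre. [Pb^2+] = 0.0596 + 3s ≈ 0.0596, [PO4^3-] = 2s (since the Pb^2+ already present dominates).
Ksp ≈ (0.0596)^3 × (2s)^2
s = 3.64 × 10^-21 M
Check: 3s = 1.1 × 10^-20 ≪ 0.0596, so the approximation is valid.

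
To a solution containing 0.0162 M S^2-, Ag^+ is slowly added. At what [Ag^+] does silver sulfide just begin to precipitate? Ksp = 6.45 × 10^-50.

Ag2S(s) ⇌ 2 Ag^+(aq) + S^2-(aq)
Ksp = [Ag^+]^2[S^2-]
Precipitation begins when Q = Ksp. With [S^2-] = 0.0162 M:
6.45 × 10^-50 = (0.0162) × [Ag^+]^2
[Ag^+] = (6.45 × 10^-50 / 1.62 x 10^-2)^(1/2) = 2.00 x 10^-24 M

[Ag^+] ≈ 2.00 x 10^-24 M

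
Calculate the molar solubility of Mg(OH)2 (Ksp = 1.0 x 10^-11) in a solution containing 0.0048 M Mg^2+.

Mg(OH)2(s) ⇌ Mg^2+ + 2 OH^-
Ksp = [Mg^2+][OH^-]^2
Let s = moles of Mg(OH)2 that dissolve per litre. [Mg^2+] = 0.0048 + s ≈ 0.0048, [OH^-] = 2s (Ksp is small, so little additional dissolves).
Ksp ≈ 0.0048 × (2s)^2
s = 2.3 × 10^-5 M
Check: s = 2.3 × 10^-5 ≪ 0.0048, so the approximation is valid.

2.3e-5 M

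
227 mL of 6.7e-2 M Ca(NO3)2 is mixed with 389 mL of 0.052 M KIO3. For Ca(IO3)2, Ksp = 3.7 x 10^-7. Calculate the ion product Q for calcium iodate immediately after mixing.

Q ≈ 2.7 × 10^-5

Total volume = 227 + 389 = 616 mL.
[Ca^2+] = 6.7 × 10^-2 × (227/616) = 2.47 × 10^-2 M
[IO3^-] = 5.2 x 10^-2 × (389/616) = 3.28 × 10^-2 M
Ca(IO3)2(s) <=> Ca^2+ + 2 IO3^-, so Q = [Ca^2+][IO3^-]^2
Q = (2.47 × 10^-2)(3.28 × 10^-2)^2 = 2.7 × 10^-5
Q > Ksp, so Ca(IO3)2 will precipitate.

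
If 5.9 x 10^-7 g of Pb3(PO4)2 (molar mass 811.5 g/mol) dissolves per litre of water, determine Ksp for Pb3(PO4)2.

Molar solubility s = (5.9 × 10^-7 g/L) / (811.5 g/mol) = 7.27 × 10^-10 M.
Pb3(PO4)2(s) ⇌ 3 Pb^2+ + 2 PO4^3-
For each mole of Pb3(PO4)2 that dissolves: [Pb^2+] = 3s, [PO4^3-] = 2s.
Ksp = [Pb^2+]^3[PO4^3-]^2
Ksp = (3s)^3(2s)^2 = 108s^5
Ksp = 108 × (7.27 × 10^-10)^5 = 2.2 × 10^-44

2.2e-44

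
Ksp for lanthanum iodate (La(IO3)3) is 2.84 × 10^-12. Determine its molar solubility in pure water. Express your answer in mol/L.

s = 5.69e-4 M

La(IO3)3(s) ⇌ La^3+(aq) + 3 IO3^-(aq)
Ksp = [La^3+][IO3^-]^3
For each mole of La(IO3)3 that dissolves: [La^3+] = s, [IO3^-] = 3s.
Substituting: Ksp = s(3s)^3 = 27s^4
s^4 = 2.84 × 10^-12 / 27, so s = 5.69 × 10^-4 M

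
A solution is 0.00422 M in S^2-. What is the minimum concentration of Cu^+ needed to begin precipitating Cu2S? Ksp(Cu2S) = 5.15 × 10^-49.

[Cu^+] = 1.10 × 10^-23 M

Cu2S(s) ⇌ 2 Cu^+(aq) + S^2-(aq)
Ksp = [Cu^+]^2[S^2-]
Precipitation begins when Q = Ksp. With [S^2-] = 0.00422 M:
5.15 × 10^-49 = (0.00422) × [Cu^+]^2
[Cu^+] = (5.15 × 10^-49 / 4.22 × 10^-3)^(1/2) = 1.10 × 10^-23 M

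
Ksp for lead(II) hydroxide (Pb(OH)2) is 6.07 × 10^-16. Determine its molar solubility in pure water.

Pb(OH)2(s) ⇌ Pb^2+(aq) + 2 OH^-(aq)
Ksp = [Pb^2+][OH^-]^2
With molar solubility s: [Pb^2+] = s, [OH^-] = 2s.
Ksp = s(2s)^2 = 4s^3
s^3 = 6.07 × 10^-16 / 4, so s = 5.33 x 10^-6 M

s ≈ 5.33 × 10^-6 M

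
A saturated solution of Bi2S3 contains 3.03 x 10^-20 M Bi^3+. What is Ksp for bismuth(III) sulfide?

Ksp = 8.62 × 10^-98

Bi2S3(s) <=> 2 Bi^3+(aq) + 3 S^2-(aq)
Stoichiometry gives [S^2-] = (3/2)[Bi^3+] = 4.545 x 10^-20 M.
Ksp = [Bi^3+]^2[S^2-]^3
Ksp = (3.03 × 10^-20)^2 × (4.545 × 10^-20)^3 = 8.62 x 10^-98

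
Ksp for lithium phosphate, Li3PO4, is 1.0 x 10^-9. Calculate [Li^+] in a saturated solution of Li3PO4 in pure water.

[Li^+] ≈ 7.4 x 10^-3 M

Li3PO4(s) ⇌ 3 Li^+ + PO4^3-
Ksp = [Li^+]^3[PO4^3-]
Let s = molar solubility. Then [Li^+] = 3s and [PO4^3-] = s.
Ksp = (3s)^3s = 27s^4
s = (1.0 x 10^-9 / 27)^(1/4) = 2.47 × 10^-3 M
[Li^+] = 3s = 7.4 x 10^-3 M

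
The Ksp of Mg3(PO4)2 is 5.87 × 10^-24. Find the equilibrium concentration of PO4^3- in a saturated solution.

[PO4^3-] ≈ 1.77e-5 M

Mg3(PO4)2(s) <=> 3 Mg^2+(aq) + 2 PO4^3-(aq)
Ksp = [Mg^2+]^3[PO4^3-]^2
With molar solubility s: [Mg^2+] = 3s, [PO4^3-] = 2s.
So Ksp = (3s)^3 × (2s)^2 = 108s^5
s^5 = 5.87 × 10^-24 / 108, so s = 8.852 x 10^-6 M
[PO4^3-] = 2s = 1.77 × 10^-5 M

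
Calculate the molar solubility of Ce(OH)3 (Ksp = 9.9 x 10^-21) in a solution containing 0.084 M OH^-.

s ≈ 1.7 × 10^-17 M

Ce(OH)3(s) <=> Ce^3+(aq) + 3 OH^-(aq)
Ksp = [Ce^3+][OH^-]^3
Let s = moles of Ce(OH)3 that dissolve per litre. [Ce^3+] = s, [OH^-] = 0.084 + 3s ≈ 0.084 (since the OH^- already present dominates).
Ksp ≈ s × (0.084)^3
s = 1.7 × 10^-17 M
Check: 3s = 5.0 × 10^-17 ≪ 0.084, so the approximation is valid.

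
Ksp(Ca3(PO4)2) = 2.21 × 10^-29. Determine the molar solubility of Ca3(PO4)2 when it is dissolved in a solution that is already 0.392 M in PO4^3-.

1.75 × 10^-10 M

Ca3(PO4)2(s) ⇌ 3 Ca^2+(aq) + 2 PO4^3-(aq)
Ksp = [Ca^2+]^3[PO4^3-]^2
If s mol/L dissolves here, [Ca^2+] = 3s, [PO4^3-] = 0.392 + 2s ≈ 0.392 (since the PO4^3- already present dominates).
Ksp ≈ (3s)^3 × (0.392)^2
s = 1.75 x 10^-10 M
Check: 2s = 3.5 × 10^-10 ≪ 0.392, so the approximation is valid.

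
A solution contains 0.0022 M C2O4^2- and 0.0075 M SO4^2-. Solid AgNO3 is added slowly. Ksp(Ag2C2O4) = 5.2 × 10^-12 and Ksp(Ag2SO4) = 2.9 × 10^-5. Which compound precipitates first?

Ag2C2O4

Precipitation of each salt starts when its ion product equals its Ksp.
For Ag2C2O4: 5.2 × 10^-12 = 0.0022 × [Ag^+]^2  ⇒  [Ag^+] = 4.9 × 10^-5 M.
For Ag2SO4: 2.9 × 10^-5 = 0.0075 × [Ag^+]^2  ⇒  [Ag^+] = 6.2 × 10^-2 M.
The salt with the lower threshold [Ag^+] precipitates first: Ag2C2O4.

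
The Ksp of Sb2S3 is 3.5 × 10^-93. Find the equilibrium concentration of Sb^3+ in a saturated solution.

Sb2S3(s) ⇌ 2 Sb^3+(aq) + 3 S^2-(aq)
Ksp = [Sb^3+]^2[S^2-]^3
If s mol/L of Sb2S3 dissolves, [Sb^3+] = 2s and [S^2-] = 3s.
Substituting: Ksp = (2s)^2(3s)^3 = 108s^5
s = (3.5 × 10^-93 / 108)^(1/5) = 1.27 x 10^-19 M
[Sb^3+] = 2s = 2.5 × 10^-19 M

[Sb^3+] ≈ 2.5 × 10^-19 M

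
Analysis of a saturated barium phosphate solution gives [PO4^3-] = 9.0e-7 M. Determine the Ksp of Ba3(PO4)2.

Ba3(PO4)2(s) ⇌ 3 Ba^2+ + 2 PO4^3-
Stoichiometry gives [Ba^2+] = (3/2)[PO4^3-] = 1.35 × 10^-6 M.
Ksp = [Ba^2+]^3[PO4^3-]^2
Ksp = (1.35 x 10^-6)^3 × (9.0 × 10^-7)^2 = 2.0 × 10^-30

Ksp = 2.0 × 10^-30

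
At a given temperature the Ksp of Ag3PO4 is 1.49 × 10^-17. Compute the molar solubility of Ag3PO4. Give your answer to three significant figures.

2.73e-5 M

Ag3PO4(s) <=> 3 Ag^+ + PO4^3-
Ksp = [Ag^+]^3[PO4^3-]
If s mol/L of Ag3PO4 dissolves, [Ag^+] = 3s and [PO4^3-] = s.
Substituting: Ksp = (3s)^3s = 27s^4
Solving, s = (1.49 × 10^-17/27)^(1/4) = 2.73 × 10^-5 M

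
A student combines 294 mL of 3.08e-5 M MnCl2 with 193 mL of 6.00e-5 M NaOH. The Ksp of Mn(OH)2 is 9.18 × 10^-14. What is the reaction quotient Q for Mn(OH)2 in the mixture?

Total volume = 294 + 193 = 487 mL.
[Mn^2+] = 3.08 × 10^-5 × (294/487) = 1.859 x 10^-5 M
[OH^-] = 6.00 x 10^-5 × (193/487) = 2.378 × 10^-5 M
Mn(OH)2(s) ⇌ Mn^2+ + 2 OH^-, so Q = [Mn^2+][OH^-]^2
Q = (1.859 × 10^-5)(2.378 × 10^-5)^2 = 1.05 x 10^-14
Q < Ksp, so no precipitate of Mn(OH)2 forms.

Q ≈ 1.05 × 10^-14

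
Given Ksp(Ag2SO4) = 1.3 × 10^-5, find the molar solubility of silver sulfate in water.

Ag2SO4(s) ⇌ 2 Ag^+(aq) + SO4^2-(aq)
Ksp = [Ag^+]^2[SO4^2-]
With molar solubility s: [Ag^+] = 2s, [SO4^2-] = s.
Ksp = (2s)^2s = 4s^3
s^3 = 1.3 × 10^-5 / 4, so s = 1.5 × 10^-2 M

s = 0.015 M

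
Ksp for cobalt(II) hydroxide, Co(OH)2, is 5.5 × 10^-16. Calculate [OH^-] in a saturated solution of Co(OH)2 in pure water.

Co(OH)2(s) ⇌ Co^2+ + 2 OH^-
Ksp = [Co^2+][OH^-]^2
Let s = molar solubility. Then [Co^2+] = s and [OH^-] = 2s.
Substituting: Ksp = s(2s)^2 = 4s^3
s^3 = 5.5 × 10^-16 / 4, so s = 5.16 × 10^-6 M
[OH^-] = 2s = 1.0 × 10^-5 M

[OH^-] ≈ 1.0 x 10^-5 M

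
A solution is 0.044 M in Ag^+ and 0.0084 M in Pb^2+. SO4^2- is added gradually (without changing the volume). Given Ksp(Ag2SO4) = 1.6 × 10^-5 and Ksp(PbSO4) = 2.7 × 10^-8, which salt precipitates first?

Precipitation of each salt starts when its ion product equals its Ksp.
For Ag2SO4: 1.6 × 10^-5 = (0.044)^2 × [SO4^2-]  ⇒  [SO4^2-] = 8.3 × 10^-3 M.
For PbSO4: 2.7 × 10^-8 = 0.0084 × [SO4^2-]  ⇒  [SO4^2-] = 3.2 × 10^-6 M.
The salt with the lower threshold [SO4^2-] precipitates first: PbSO4.

PbSO4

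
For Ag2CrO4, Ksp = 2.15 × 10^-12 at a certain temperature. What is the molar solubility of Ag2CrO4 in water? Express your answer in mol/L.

Ag2CrO4(s) ⇌ 2 Ag^+(aq) + CrO4^2-(aq)
Ksp = [Ag^+]^2[CrO4^2-]
Let s = molar solubility. Then [Ag^+] = 2s and [CrO4^2-] = s.
Ksp = (2s)^2s = 4s^3
s = (2.15 × 10^-12 / 4)^(1/3) = 8.13 × 10^-5 M

8.13e-5 M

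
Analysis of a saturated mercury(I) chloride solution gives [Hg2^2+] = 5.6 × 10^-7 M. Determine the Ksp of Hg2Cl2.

Hg2Cl2(s) <=> Hg2^2+(aq) + 2 Cl^-(aq)
Stoichiometry gives [Cl^-] = (2/1)[Hg2^2+] = 1.12 × 10^-6 M.
Ksp = [Hg2^2+][Cl^-]^2
Ksp = 5.6 x 10^-7 × (1.12 × 10^-6)^2 = 7.0 × 10^-19

Ksp ≈ 7.0 x 10^-19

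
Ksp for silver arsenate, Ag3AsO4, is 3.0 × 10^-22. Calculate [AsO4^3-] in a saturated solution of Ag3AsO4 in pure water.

Ag3AsO4(s) ⇌ 3 Ag^+(aq) + AsO4^3-(aq)
Ksp = [Ag^+]^3[AsO4^3-]
With molar solubility s: [Ag^+] = 3s, [AsO4^3-] = s.
Ksp = (3s)^3s = 27s^4
Solving, s = (3.0 × 10^-22/27)^(1/4) = 1.83 × 10^-6 M
[AsO4^3-] = s = 1.8 × 10^-6 M

[AsO4^3-] ≈ 1.8 x 10^-6 M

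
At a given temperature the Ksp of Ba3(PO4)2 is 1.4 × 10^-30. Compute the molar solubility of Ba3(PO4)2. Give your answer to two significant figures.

s = 4.2 × 10^-7 M

Ba3(PO4)2(s) ⇌ 3 Ba^2+ + 2 PO4^3-
Ksp = [Ba^2+]^3[PO4^3-]^2
For each mole of Ba3(PO4)2 that dissolves: [Ba^2+] = 3s, [PO4^3-] = 2s.
Substituting: Ksp = (3s)^3(2s)^2 = 108s^5
s^5 = 1.4 × 10^-30 / 108, so s = 4.2 × 10^-7 M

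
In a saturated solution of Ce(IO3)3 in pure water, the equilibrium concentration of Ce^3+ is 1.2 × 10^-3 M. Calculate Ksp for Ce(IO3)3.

Ce(IO3)3(s) ⇌ Ce^3+(aq) + 3 IO3^-(aq)
Stoichiometry gives [IO3^-] = (3/1)[Ce^3+] = 3.60 × 10^-3 M.
Ksp = [Ce^3+][IO3^-]^3
Ksp = 1.2 × 10^-3 × (3.60 × 10^-3)^3 = 5.6 × 10^-11

Ksp ≈ 5.6 × 10^-11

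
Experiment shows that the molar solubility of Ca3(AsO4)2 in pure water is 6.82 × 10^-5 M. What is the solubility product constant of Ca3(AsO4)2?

Ca3(AsO4)2(s) <=> 3 Ca^2+ + 2 AsO4^3-
With molar solubility s: [Ca^2+] = 3s, [AsO4^3-] = 2s.
Ksp = [Ca^2+]^3[AsO4^3-]^2
Ksp = (3s)^3(2s)^2 = 108s^5
With s = 6.82 x 10^-5: Ksp = 1.59 × 10^-19

Ksp = 1.59 × 10^-19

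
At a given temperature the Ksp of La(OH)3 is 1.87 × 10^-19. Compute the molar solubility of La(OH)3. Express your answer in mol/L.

La(OH)3(s) ⇌ La^3+(aq) + 3 OH^-(aq)
Ksp = [La^3+][OH^-]^3
With molar solubility s: [La^3+] = s, [OH^-] = 3s.
Ksp = s(3s)^3 = 27s^4
s^4 = 1.87 × 10^-19 / 27, so s = 9.12 x 10^-6 M

9.12 × 10^-6 M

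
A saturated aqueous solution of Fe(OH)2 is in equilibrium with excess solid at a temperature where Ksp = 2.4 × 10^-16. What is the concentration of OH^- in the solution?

Fe(OH)2(s) <=> Fe^2+(aq) + 2 OH^-(aq)
Ksp = [Fe^2+][OH^-]^2
With molar solubility s: [Fe^2+] = s, [OH^-] = 2s.
Substituting: Ksp = s(2s)^2 = 4s^3
s^3 = 2.4 × 10^-16 / 4, so s = 3.91 × 10^-6 M
[OH^-] = 2s = 7.8 × 10^-6 M

[OH^-] = 7.8e-6 M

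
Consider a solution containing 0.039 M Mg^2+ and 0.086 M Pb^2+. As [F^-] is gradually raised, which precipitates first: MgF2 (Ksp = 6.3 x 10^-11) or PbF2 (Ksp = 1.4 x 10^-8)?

MgF2

Precipitation of each salt starts when its ion product equals its Ksp.
For MgF2: 6.3 x 10^-11 = 0.039 × [F^-]^2  ⇒  [F^-] = 4.0 x 10^-5 M.
For PbF2: 1.4 x 10^-8 = 0.086 × [F^-]^2  ⇒  [F^-] = 4.0 × 10^-4 M.
The salt with the lower threshold [F^-] precipitates first: MgF2.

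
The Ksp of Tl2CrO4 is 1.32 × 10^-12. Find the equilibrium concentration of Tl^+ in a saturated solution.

Tl2CrO4(s) ⇌ 2 Tl^+(aq) + CrO4^2-(aq)
Ksp = [Tl^+]^2[CrO4^2-]
Let s = molar solubility. Then [Tl^+] = 2s and [CrO4^2-] = s.
Ksp = (2s)^2s = 4s^3
s^3 = 1.32 × 10^-12 / 4, so s = 6.910 × 10^-5 M
[Tl^+] = 2s = 1.38 × 10^-4 M

[Tl^+] ≈ 1.38e-4 M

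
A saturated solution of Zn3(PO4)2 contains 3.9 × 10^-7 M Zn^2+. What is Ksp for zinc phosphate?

Zn3(PO4)2(s) ⇌ 3 Zn^2+(aq) + 2 PO4^3-(aq)
Stoichiometry gives [PO4^3-] = (2/3)[Zn^2+] = 2.60 x 10^-7 M.
Ksp = [Zn^2+]^3[PO4^3-]^2
Ksp = (3.9 × 10^-7)^3 × (2.60 × 10^-7)^2 = 4.0 × 10^-33

4.0 x 10^-33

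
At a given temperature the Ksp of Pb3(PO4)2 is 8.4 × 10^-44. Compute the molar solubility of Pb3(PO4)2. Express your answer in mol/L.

Pb3(PO4)2(s) ⇌ 3 Pb^2+ + 2 PO4^3-
Ksp = [Pb^2+]^3[PO4^3-]^2
Let s = molar solubility. Then [Pb^2+] = 3s and [PO4^3-] = 2s.
Ksp = (3s)^3(2s)^2 = 108s^5
s^5 = 8.4 × 10^-44 / 108, so s = 9.5 × 10^-10 M

s ≈ 9.5 × 10^-10 M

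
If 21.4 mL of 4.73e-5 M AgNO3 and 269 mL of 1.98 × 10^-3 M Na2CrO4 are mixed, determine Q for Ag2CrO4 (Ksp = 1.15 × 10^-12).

2.23e-14

Total volume = 21.4 + 269 = 290.4 mL.
[Ag^+] = 4.73 × 10^-5 × (21.4/290.4) = 3.486 × 10^-6 M
[CrO4^2-] = 1.98 × 10^-3 × (269/290.4) = 1.834 × 10^-3 M
Ag2CrO4(s) <=> 2 Ag^+(aq) + CrO4^2-(aq), so Q = [Ag^+]^2[CrO4^2-]
Q = (3.486 × 10^-6)^2(1.834 x 10^-3) = 2.23 x 10^-14
Q < Ksp, so no precipitate of Ag2CrO4 forms.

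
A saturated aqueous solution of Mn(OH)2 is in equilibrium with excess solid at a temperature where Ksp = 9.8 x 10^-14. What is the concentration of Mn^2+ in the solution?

Mn(OH)2(s) ⇌ Mn^2+ + 2 OH^-
Ksp = [Mn^2+][OH^-]^2
With molar solubility s: [Mn^2+] = s, [OH^-] = 2s.
So Ksp = s × (2s)^2 = 4s^3
s = (9.8 x 10^-14 / 4)^(1/3) = 2.90 x 10^-5 M
[Mn^2+] = s = 2.9 × 10^-5 M

2.9 x 10^-5 M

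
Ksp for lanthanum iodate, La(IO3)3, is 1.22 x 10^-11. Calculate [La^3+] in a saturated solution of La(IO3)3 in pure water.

8.20e-4 M

La(IO3)3(s) ⇌ La^3+ + 3 IO3^-
Ksp = [La^3+][IO3^-]^3
Let s = molar solubility. Then [La^3+] = s and [IO3^-] = 3s.
Ksp = s(3s)^3 = 27s^4
s = (1.22 x 10^-11 / 27)^(1/4) = 8.199 x 10^-4 M
[La^3+] = s = 8.20 × 10^-4 M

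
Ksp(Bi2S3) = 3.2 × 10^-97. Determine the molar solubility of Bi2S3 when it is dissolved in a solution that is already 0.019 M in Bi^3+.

3.2 × 10^-32 M

Bi2S3(s) <=> 2 Bi^3+ + 3 S^2-
Ksp = [Bi^3+]^2[S^2-]^3
If s mol/L dissolves here, [Bi^3+] = 0.019 + 2s ≈ 0.019, [S^2-] = 3s (common-ion effect: Bi^3+ is already 0.019 M).
Ksp ≈ (0.019)^2 × (3s)^3
s = 3.2 × 10^-32 M
Check: 2s = 6.4 × 10^-32 ≪ 0.019, so the approximation is valid.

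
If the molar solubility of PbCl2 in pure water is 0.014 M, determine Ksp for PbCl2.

PbCl2(s) <=> Pb^2+ + 2 Cl^-
With molar solubility s: [Pb^2+] = s, [Cl^-] = 2s.
Ksp = [Pb^2+][Cl^-]^2
So Ksp = s × (2s)^2 = 4s^3
Ksp = 4 × (1.4 x 10^-2)^3 = 1.1 × 10^-5

1.1 × 10^-5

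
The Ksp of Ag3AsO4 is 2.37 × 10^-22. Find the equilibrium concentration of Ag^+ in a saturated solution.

Ag3AsO4(s) ⇌ 3 Ag^+ + AsO4^3-
Ksp = [Ag^+]^3[AsO4^3-]
Let s = molar solubility. Then [Ag^+] = 3s and [AsO4^3-] = s.
Substituting: Ksp = (3s)^3s = 27s^4
s = (2.37 × 10^-22 / 27)^(1/4) = 1.721 x 10^-6 M
[Ag^+] = 3s = 5.16 x 10^-6 M

5.16 × 10^-6 M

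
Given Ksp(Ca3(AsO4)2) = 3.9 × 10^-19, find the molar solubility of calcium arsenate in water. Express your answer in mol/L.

Ca3(AsO4)2(s) <=> 3 Ca^2+ + 2 AsO4^3-
Ksp = [Ca^2+]^3[AsO4^3-]^2
With molar solubility s: [Ca^2+] = 3s, [AsO4^3-] = 2s.
Ksp = (3s)^3(2s)^2 = 108s^5
Solving, s = (3.9 × 10^-19/108)^(1/5) = 8.2 x 10^-5 M

s = 8.2 × 10^-5 M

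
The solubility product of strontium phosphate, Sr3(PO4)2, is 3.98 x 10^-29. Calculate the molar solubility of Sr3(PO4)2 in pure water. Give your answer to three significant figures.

s ≈ 8.19e-7 M

Sr3(PO4)2(s) ⇌ 3 Sr^2+ + 2 PO4^3-
Ksp = [Sr^2+]^3[PO4^3-]^2
With molar solubility s: [Sr^2+] = 3s, [PO4^3-] = 2s.
So Ksp = (3s)^3 × (2s)^2 = 108s^5
s = (3.98 x 10^-29 / 108)^(1/5) = 8.19 x 10^-7 M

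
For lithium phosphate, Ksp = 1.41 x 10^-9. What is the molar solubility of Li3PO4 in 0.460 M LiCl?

s ≈ 1.45 x 10^-8 M

Li3PO4(s) ⇌ 3 Li^+ + PO4^3-
Ksp = [Li^+]^3[PO4^3-]
If s mol/L dissolves here, [Li^+] = 0.460 + 3s ≈ 0.460, [PO4^3-] = s (since Li^+ from LiCl dominates).
Ksp ≈ (0.460)^3 × s
s = 1.45 x 10^-8 M
Check: 3s = 4.3 × 10^-8 ≪ 0.460, so the approximation is valid.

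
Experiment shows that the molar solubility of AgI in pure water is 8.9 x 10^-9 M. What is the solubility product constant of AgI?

Ksp = 7.9 × 10^-17

AgI(s) ⇌ Ag^+(aq) + I^-(aq)
With molar solubility s: [Ag^+] = s, [I^-] = s.
Ksp = [Ag^+][I^-]
Ksp = s^2
With s = 8.9 × 10^-9: Ksp = 7.9 × 10^-17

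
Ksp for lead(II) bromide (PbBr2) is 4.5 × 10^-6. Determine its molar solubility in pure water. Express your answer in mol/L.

s = 0.010 M

PbBr2(s) ⇌ Pb^2+ + 2 Br^-
Ksp = [Pb^2+][Br^-]^2
With molar solubility s: [Pb^2+] = s, [Br^-] = 2s.
Ksp = s(2s)^2 = 4s^3
s^3 = 4.5 × 10^-6 / 4, so s = 1.0 x 10^-2 M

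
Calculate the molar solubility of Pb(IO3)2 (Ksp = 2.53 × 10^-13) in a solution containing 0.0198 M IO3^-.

s ≈ 6.45e-10 M

Pb(IO3)2(s) ⇌ Pb^2+(aq) + 2 IO3^-(aq)
Ksp = [Pb^2+][IO3^-]^2
If s mol/L dissolves here, [Pb^2+] = s, [IO3^-] = 0.0198 + 2s ≈ 0.0198 (Ksp is small, so little additional dissolves).
Ksp ≈ s × (0.0198)^2
s = 6.45 × 10^-10 M
Check: 2s = 1.3 × 10^-9 ≪ 0.0198, so the approximation is valid.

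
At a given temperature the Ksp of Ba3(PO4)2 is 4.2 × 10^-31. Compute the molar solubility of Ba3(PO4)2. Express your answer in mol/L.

s ≈ 3.3e-7 M

Ba3(PO4)2(s) <=> 3 Ba^2+(aq) + 2 PO4^3-(aq)
Ksp = [Ba^2+]^3[PO4^3-]^2
For each mole of Ba3(PO4)2 that dissolves: [Ba^2+] = 3s, [PO4^3-] = 2s.
Substituting: Ksp = (3s)^3(2s)^2 = 108s^5
s = (4.2 × 10^-31 / 108)^(1/5) = 3.3 × 10^-7 M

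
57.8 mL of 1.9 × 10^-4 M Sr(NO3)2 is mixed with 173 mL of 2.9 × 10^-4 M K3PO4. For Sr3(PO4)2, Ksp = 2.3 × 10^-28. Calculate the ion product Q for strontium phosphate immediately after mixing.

5.1e-21

Total volume = 57.8 + 173 = 230.8 mL.
[Sr^2+] = 1.9 x 10^-4 × (57.8/230.8) = 4.76 × 10^-5 M
[PO4^3-] = 2.9 × 10^-4 × (173/230.8) = 2.17 x 10^-4 M
Sr3(PO4)2(s) ⇌ 3 Sr^2+(aq) + 2 PO4^3-(aq), so Q = [Sr^2+]^3[PO4^3-]^2
Q = (4.76 × 10^-5)^3(2.17 × 10^-4)^2 = 5.1 × 10^-21
Q > Ksp, so Sr3(PO4)2 will precipitate.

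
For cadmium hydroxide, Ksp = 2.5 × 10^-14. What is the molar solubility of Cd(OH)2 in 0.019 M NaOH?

6.9 x 10^-11 M

Cd(OH)2(s) ⇌ Cd^2+ + 2 OH^-
Ksp = [Cd^2+][OH^-]^2
If s mol/L dissolves here, [Cd^2+] = s, [OH^-] = 0.019 + 2s ≈ 0.019 (since OH^- from NaOH dominates).
Ksp ≈ s × (0.019)^2
s = 6.9 × 10^-11 M
Check: 2s = 1.4 x 10^-10 ≪ 0.019, so the approximation is valid.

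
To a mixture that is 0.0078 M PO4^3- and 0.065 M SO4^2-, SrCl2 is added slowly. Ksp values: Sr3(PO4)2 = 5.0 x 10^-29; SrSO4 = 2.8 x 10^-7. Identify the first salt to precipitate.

Precipitation of each salt starts when its ion product equals its Ksp.
For Sr3(PO4)2: 5.0 x 10^-29 = (0.0078)^2 × [Sr^2+]^3  ⇒  [Sr^2+] = 9.4 × 10^-9 M.
For SrSO4: 2.8 x 10^-7 = 0.065 × [Sr^2+]  ⇒  [Sr^2+] = 4.3 x 10^-6 M.
The salt with the lower threshold [Sr^2+] precipitates first: Sr3(PO4)2.

Sr3(PO4)2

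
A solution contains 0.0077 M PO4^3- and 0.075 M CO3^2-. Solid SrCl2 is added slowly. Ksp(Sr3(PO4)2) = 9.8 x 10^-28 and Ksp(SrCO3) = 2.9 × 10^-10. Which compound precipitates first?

SrCO3

Each salt begins to precipitate when Q = Ksp, i.e. when [Sr^2+] reaches its threshold.
For Sr3(PO4)2: 9.8 x 10^-28 = (0.0077)^2 × [Sr^2+]^3  ⇒  [Sr^2+] = 2.5 × 10^-8 M.
For SrCO3: 2.9 × 10^-10 = 0.075 × [Sr^2+]  ⇒  [Sr^2+] = 3.9 x 10^-9 M.
The salt with the lower threshold [Sr^2+] precipitates first: SrCO3.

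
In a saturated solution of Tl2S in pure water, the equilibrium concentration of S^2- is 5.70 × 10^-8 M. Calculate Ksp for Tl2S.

Ksp ≈ 7.41e-22

Tl2S(s) ⇌ 2 Tl^+ + S^2-
Stoichiometry gives [Tl^+] = (2/1)[S^2-] = 1.140 x 10^-7 M.
Ksp = [Tl^+]^2[S^2-]
Ksp = (1.140 × 10^-7)^2 × 5.70 × 10^-8 = 7.41 × 10^-22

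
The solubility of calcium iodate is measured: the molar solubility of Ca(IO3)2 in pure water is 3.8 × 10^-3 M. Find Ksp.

Ca(IO3)2(s) ⇌ Ca^2+ + 2 IO3^-
Let s = molar solubility. Then [Ca^2+] = s and [IO3^-] = 2s.
Ksp = [Ca^2+][IO3^-]^2
So Ksp = s × (2s)^2 = 4s^3
With s = 3.8 × 10^-3: Ksp = 2.2 x 10^-7

Ksp = 2.2 x 10^-7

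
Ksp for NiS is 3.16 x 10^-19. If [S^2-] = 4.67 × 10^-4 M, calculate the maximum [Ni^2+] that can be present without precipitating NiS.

NiS(s) <=> Ni^2+ + S^2-
Ksp = [Ni^2+][S^2-]
Precipitation begins when Q = Ksp. With [S^2-] = 4.67 × 10^-4 M:
3.16 x 10^-19 = (4.67 × 10^-4) × [Ni^2+]
[Ni^2+] = (3.16 x 10^-19 / 4.67 × 10^-4) = 6.77 × 10^-16 M

[Ni^2+] ≈ 6.77e-16 M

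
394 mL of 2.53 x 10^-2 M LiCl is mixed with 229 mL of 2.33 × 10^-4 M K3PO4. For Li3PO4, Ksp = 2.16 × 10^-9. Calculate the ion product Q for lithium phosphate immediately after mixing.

3.51e-10

Total volume = 394 + 229 = 623 mL.
[Li^+] = 2.53 x 10^-2 × (394/623) = 1.600 × 10^-2 M
[PO4^3-] = 2.33 × 10^-4 × (229/623) = 8.565 × 10^-5 M
Li3PO4(s) ⇌ 3 Li^+(aq) + PO4^3-(aq), so Q = [Li^+]^3[PO4^3-]
Q = (1.600 × 10^-2)^3(8.565 × 10^-5) = 3.51 × 10^-10
Q < Ksp, so no precipitate of Li3PO4 forms.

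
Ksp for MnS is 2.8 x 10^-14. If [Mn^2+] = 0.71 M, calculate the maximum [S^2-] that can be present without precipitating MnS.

MnS(s) ⇌ Mn^2+ + S^2-
Ksp = [Mn^2+][S^2-]
Precipitation begins when Q = Ksp. With [Mn^2+] = 0.71 M:
2.8 x 10^-14 = (0.71) × [S^2-]
[S^2-] = (2.8 x 10^-14 / 7.1 x 10^-1) = 3.9 x 10^-14 M

3.9 × 10^-14 M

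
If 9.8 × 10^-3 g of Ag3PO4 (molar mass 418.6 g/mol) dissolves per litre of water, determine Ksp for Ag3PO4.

Ksp = 8.1 x 10^-18

Molar solubility s = (9.8 × 10^-3 g/L) / (418.6 g/mol) = 2.34 × 10^-5 M.
Ag3PO4(s) ⇌ 3 Ag^+(aq) + PO4^3-(aq)
For each mole of Ag3PO4 that dissolves: [Ag^+] = 3s, [PO4^3-] = s.
Ksp = [Ag^+]^3[PO4^3-]
So Ksp = (3s)^3 × s = 27s^4
Ksp = 27 × (2.34 × 10^-5)^4 = 8.1 × 10^-18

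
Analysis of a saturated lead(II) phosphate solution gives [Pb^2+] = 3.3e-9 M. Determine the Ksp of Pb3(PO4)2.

1.7 × 10^-43

Pb3(PO4)2(s) ⇌ 3 Pb^2+(aq) + 2 PO4^3-(aq)
Stoichiometry gives [PO4^3-] = (2/3)[Pb^2+] = 2.20 x 10^-9 M.
Ksp = [Pb^2+]^3[PO4^3-]^2
Ksp = (3.3 x 10^-9)^3 × (2.20 × 10^-9)^2 = 1.7 × 10^-43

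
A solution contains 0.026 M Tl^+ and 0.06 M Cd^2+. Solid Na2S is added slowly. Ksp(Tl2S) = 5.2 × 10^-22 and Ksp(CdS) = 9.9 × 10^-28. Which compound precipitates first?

CdS

Precipitation of each salt starts when its ion product equals its Ksp.
For Tl2S: 5.2 × 10^-22 = (0.026)^2 × [S^2-]  ⇒  [S^2-] = 7.7 × 10^-19 M.
For CdS: 9.9 × 10^-28 = 0.06 × [S^2-]  ⇒  [S^2-] = 1.7 × 10^-26 M.
The salt with the lower threshold [S^2-] precipitates first: CdS.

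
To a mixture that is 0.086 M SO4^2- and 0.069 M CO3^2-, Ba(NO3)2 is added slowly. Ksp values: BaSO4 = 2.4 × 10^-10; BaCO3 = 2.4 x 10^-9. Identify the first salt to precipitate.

Precipitation of each salt starts when its ion product equals its Ksp.
For BaSO4: 2.4 × 10^-10 = 0.086 × [Ba^2+]  ⇒  [Ba^2+] = 2.8 × 10^-9 M.
For BaCO3: 2.4 x 10^-9 = 0.069 × [Ba^2+]  ⇒  [Ba^2+] = 3.5 x 10^-8 M.
The salt with the lower threshold [Ba^2+] precipitates first: BaSO4.

BaSO4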